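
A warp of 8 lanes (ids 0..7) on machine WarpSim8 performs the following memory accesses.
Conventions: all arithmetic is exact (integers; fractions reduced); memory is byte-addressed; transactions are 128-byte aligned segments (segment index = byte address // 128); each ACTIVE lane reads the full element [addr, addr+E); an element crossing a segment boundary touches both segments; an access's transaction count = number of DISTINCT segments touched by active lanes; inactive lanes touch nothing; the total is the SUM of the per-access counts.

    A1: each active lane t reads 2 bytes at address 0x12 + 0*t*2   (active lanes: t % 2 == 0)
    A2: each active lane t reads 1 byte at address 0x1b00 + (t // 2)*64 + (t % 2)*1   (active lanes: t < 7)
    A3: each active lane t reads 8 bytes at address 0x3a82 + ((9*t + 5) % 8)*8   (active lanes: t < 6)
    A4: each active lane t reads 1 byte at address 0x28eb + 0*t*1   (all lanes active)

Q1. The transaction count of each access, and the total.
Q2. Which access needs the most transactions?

A1: 1 transaction
A2: 2 transactions
A3: 1 transaction
A4: 1 transaction

Answer: 1,2,1,1; total 5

Answer: A2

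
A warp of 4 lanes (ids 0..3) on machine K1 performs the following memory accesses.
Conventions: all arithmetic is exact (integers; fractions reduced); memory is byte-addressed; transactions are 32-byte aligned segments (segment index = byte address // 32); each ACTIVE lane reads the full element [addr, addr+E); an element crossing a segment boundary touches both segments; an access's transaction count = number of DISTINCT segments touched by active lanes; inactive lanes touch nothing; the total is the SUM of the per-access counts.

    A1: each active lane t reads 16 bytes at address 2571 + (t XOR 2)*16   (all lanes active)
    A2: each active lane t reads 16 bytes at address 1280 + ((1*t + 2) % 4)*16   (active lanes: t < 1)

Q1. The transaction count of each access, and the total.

A1: 3 transactions
A2: 1 transaction

Answer: 3,1; total 4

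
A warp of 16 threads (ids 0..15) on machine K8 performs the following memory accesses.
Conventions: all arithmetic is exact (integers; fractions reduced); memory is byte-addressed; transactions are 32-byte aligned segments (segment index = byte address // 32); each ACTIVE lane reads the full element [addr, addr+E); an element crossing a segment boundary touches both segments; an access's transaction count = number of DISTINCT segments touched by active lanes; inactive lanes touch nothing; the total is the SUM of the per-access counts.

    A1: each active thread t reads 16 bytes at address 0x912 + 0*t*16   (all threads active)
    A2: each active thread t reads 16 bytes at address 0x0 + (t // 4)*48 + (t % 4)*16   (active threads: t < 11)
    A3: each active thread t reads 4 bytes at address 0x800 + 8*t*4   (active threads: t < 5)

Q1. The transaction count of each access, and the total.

A1: 2 transactions
A2: 5 transactions
A3: 5 transactions

Answer: 2,5,5; total 12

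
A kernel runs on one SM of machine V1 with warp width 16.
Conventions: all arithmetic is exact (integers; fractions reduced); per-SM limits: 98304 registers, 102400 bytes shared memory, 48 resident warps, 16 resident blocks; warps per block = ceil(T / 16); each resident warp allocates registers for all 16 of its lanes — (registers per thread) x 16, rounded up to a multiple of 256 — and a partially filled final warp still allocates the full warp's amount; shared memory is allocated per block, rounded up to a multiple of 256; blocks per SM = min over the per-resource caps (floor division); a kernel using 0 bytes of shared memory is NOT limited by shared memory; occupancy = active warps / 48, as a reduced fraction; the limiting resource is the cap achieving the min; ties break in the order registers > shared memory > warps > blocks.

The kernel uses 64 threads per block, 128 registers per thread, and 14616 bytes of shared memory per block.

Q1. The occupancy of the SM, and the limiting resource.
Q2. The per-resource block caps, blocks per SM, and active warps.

Answer: occupancy 1/2, limited by shared memory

registers: 12 blocks
shared memory: 6 blocks
warps: 12 blocks
blocks: 16 blocks

Answer: 6 blocks, 24 active warps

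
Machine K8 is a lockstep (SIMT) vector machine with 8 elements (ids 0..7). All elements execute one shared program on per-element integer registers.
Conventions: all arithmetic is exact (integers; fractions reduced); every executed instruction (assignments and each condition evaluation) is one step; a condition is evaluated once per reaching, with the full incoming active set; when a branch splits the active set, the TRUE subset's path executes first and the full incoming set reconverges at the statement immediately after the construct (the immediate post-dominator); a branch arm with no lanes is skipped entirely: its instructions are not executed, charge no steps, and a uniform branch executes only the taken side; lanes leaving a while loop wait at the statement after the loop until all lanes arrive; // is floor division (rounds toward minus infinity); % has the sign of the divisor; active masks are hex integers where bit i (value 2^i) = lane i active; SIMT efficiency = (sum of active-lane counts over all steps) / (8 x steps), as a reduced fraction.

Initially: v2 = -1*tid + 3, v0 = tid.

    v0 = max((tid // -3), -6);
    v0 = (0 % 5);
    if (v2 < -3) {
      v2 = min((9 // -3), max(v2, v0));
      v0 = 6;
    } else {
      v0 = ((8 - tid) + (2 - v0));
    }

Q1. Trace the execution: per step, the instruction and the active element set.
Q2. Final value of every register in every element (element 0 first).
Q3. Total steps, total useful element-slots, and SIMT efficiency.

step 0: v0 <- max((tid // -3), -6)   0xff
step 1: v0 <- (0 % 5)                0xff
step 2: eval (v2 < -3)               0xff
step 3: v2 <- min((9 // -3), max(v2, v0)) 0x80
step 4: v0 <- 6                      0x80
step 5: v0 <- ((8 - tid) + (2 - v0)) 0x7f

Answer: 6 steps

v2: 3,2,1,0,-1,-2,-3,-3
v0: 10,9,8,7,6,5,4,6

steps = 6; useful = 33; efficiency = 33/48 = 11/16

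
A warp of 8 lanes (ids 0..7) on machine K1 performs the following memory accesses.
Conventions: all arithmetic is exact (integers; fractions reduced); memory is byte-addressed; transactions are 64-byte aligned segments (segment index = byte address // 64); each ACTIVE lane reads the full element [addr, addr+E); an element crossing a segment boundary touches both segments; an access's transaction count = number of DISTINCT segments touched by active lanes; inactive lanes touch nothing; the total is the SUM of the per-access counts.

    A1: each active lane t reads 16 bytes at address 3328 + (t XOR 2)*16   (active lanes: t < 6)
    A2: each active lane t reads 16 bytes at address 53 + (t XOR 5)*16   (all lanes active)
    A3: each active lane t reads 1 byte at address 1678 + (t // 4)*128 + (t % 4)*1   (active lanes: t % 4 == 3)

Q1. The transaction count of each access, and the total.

A1: 2 transactions
A2: 3 transactions
A3: 2 transactions

Answer: 2,3,2; total 7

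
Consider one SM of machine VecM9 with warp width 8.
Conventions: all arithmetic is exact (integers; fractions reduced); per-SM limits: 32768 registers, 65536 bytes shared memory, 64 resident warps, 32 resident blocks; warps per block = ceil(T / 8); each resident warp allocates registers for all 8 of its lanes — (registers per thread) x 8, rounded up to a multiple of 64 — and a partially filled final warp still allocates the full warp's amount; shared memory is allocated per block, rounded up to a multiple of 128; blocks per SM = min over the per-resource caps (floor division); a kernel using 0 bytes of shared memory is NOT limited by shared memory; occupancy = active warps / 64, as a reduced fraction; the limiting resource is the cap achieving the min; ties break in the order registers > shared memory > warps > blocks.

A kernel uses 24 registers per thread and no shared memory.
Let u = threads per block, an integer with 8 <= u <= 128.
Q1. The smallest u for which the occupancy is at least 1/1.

Answer: u = 9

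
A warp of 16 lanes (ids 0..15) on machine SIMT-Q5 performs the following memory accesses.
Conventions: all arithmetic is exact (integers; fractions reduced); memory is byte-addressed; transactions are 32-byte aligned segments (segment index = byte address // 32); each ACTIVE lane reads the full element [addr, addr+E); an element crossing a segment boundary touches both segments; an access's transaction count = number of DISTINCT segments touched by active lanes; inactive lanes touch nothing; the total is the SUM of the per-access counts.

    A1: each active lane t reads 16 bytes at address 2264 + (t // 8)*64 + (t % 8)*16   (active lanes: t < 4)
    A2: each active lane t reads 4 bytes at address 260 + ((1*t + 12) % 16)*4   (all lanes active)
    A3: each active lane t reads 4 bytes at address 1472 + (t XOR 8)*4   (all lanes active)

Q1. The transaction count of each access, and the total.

A1: 3 transactions
A2: 3 transactions
A3: 2 transactions

Answer: 3,3,2; total 8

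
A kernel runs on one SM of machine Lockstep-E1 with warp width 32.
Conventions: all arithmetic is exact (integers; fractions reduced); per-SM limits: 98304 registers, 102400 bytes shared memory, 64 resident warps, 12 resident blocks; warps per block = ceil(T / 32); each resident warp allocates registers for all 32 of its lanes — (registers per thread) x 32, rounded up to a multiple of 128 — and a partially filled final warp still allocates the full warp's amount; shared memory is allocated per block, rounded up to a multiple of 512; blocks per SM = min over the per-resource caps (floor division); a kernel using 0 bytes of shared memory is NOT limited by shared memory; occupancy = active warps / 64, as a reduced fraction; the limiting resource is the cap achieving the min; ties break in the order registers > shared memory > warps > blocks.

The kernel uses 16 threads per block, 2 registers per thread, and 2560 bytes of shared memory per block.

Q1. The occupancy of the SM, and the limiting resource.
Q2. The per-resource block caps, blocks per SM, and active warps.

Answer: occupancy 3/16, limited by blocks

registers: 768 blocks
shared memory: 40 blocks
warps: 64 blocks
blocks: 12 blocks

Answer: 12 blocks, 12 active warps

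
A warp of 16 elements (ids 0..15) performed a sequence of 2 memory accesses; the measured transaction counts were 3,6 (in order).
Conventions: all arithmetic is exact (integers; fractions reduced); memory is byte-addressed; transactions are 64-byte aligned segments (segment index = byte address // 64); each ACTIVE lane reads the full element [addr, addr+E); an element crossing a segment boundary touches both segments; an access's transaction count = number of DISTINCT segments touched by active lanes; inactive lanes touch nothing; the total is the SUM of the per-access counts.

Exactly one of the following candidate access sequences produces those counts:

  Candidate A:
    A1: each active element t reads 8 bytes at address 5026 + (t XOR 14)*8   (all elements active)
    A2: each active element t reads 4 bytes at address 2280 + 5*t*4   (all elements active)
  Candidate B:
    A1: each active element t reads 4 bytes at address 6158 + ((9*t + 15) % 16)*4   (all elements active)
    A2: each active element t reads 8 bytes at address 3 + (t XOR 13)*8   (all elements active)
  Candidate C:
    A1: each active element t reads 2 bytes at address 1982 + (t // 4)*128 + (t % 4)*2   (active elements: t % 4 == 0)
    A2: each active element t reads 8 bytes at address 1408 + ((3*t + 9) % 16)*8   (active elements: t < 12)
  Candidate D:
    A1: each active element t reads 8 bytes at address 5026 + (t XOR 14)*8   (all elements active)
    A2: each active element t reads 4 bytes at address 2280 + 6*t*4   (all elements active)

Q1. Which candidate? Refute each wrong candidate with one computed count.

B: A1 gives 2 transactions, not 3
C: A1 gives 4 transactions, not 3
D: A2 gives 7 transactions, not 6
A: all counts match (3,6)

Answer: A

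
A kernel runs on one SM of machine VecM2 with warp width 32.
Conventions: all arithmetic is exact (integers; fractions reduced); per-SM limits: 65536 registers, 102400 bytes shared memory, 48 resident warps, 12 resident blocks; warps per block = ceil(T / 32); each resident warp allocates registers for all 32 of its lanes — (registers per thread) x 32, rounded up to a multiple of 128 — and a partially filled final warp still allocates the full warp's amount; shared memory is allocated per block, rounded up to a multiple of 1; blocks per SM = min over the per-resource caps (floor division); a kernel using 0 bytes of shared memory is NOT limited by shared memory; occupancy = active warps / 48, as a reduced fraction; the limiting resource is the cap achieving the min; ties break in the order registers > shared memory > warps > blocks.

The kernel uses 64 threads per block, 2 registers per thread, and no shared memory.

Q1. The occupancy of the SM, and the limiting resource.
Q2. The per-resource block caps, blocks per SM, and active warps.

Answer: occupancy 1/2, limited by blocks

registers: 256 blocks
shared memory: no limit (kernel uses none)
warps: 24 blocks
blocks: 12 blocks

Answer: 12 blocks, 24 active warps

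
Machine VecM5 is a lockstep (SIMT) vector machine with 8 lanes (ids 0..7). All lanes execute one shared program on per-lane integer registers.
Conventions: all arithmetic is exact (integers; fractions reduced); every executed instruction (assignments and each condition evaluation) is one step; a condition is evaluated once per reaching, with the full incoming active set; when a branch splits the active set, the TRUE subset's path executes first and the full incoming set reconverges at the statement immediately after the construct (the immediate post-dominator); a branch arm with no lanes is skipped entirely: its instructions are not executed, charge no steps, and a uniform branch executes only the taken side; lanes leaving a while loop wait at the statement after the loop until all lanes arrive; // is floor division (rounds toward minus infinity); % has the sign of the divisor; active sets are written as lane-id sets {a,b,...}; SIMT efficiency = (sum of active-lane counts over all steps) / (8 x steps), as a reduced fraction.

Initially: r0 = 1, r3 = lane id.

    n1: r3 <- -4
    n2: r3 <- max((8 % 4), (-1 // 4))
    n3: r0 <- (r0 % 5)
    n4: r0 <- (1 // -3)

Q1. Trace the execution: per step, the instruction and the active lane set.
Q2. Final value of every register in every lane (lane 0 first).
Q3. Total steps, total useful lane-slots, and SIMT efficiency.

step 0: r3 <- -4                     {0,1,2,3,4,5,6,7}
step 1: r3 <- max((8 % 4), (-1 // 4)) {0,1,2,3,4,5,6,7}
step 2: r0 <- (r0 % 5)               {0,1,2,3,4,5,6,7}
step 3: r0 <- (1 // -3)              {0,1,2,3,4,5,6,7}

Answer: 4 steps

r0: -1,-1,-1,-1,-1,-1,-1,-1
r3: 0,0,0,0,0,0,0,0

steps = 4; useful = 32; efficiency = 32/32 = 1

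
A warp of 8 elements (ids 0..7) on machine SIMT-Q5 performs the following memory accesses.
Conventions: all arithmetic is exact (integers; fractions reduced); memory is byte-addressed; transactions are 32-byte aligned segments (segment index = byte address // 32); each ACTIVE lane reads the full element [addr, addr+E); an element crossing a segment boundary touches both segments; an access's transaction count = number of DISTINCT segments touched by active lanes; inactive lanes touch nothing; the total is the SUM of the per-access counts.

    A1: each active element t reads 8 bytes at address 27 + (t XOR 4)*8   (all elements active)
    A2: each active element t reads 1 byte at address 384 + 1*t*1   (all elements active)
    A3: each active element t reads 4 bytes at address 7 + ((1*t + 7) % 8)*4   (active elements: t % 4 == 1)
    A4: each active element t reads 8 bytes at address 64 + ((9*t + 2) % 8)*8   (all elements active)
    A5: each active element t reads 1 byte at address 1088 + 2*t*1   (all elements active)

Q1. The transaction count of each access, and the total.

A1: 3 transactions
A2: 1 transaction
A3: 1 transaction
A4: 2 transactions
A5: 1 transaction

Answer: 3,1,1,2,1; total 8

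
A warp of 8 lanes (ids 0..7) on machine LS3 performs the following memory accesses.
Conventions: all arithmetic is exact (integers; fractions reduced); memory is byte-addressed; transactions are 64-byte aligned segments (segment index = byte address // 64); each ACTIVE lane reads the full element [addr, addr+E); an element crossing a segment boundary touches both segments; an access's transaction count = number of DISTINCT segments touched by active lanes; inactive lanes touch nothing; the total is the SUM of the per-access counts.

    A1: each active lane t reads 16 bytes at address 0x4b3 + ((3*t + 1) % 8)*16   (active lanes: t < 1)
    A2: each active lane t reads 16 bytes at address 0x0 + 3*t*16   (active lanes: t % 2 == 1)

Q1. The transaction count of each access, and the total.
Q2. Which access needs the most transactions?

A1: 1 transaction
A2: 4 transactions

Answer: 1,4; total 5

Answer: A2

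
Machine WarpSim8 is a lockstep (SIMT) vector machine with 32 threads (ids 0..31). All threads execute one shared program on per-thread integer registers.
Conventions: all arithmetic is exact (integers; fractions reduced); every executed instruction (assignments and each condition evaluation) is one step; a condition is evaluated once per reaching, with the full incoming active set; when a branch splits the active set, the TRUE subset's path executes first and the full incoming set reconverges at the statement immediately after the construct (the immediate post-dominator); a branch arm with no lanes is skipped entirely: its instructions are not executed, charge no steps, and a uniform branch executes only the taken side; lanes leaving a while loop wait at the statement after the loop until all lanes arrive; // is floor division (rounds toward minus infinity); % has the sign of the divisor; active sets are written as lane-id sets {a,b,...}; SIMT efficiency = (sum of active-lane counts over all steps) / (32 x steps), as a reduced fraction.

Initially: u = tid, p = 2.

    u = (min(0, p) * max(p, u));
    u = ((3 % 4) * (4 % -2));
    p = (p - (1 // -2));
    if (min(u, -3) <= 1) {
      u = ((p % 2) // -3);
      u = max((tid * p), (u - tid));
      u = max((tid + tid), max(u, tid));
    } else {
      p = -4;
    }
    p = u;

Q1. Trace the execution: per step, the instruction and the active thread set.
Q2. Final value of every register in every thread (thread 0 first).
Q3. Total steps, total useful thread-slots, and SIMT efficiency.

step 0: u <- (min(0, p) * max(p, u)) {0,1,2,3,4,5,6,7,8,9,10,11,12,13,14,15,16,17,18,19,20,21,22,23,24,25,26,27,28,29,30,31}
step 1: u <- ((3 % 4) * (4 % -2))    {0,1,2,3,4,5,6,7,8,9,10,11,12,13,14,15,16,17,18,19,20,21,22,23,24,25,26,27,28,29,30,31}
step 2: p <- (p - (1 // -2))         {0,1,2,3,4,5,6,7,8,9,10,11,12,13,14,15,16,17,18,19,20,21,22,23,24,25,26,27,28,29,30,31}
step 3: eval (min(u, -3) <= 1)       {0,1,2,3,4,5,6,7,8,9,10,11,12,13,14,15,16,17,18,19,20,21,22,23,24,25,26,27,28,29,30,31}
step 4: u <- ((p % 2) // -3)         {0,1,2,3,4,5,6,7,8,9,10,11,12,13,14,15,16,17,18,19,20,21,22,23,24,25,26,27,28,29,30,31}
step 5: u <- max((tid * p), (u - tid)) {0,1,2,3,4,5,6,7,8,9,10,11,12,13,14,15,16,17,18,19,20,21,22,23,24,25,26,27,28,29,30,31}
step 6: u <- max((tid + tid), max(u, tid)) {0,1,2,3,4,5,6,7,8,9,10,11,12,13,14,15,16,17,18,19,20,21,22,23,24,25,26,27,28,29,30,31}
step 7: p <- u                       {0,1,2,3,4,5,6,7,8,9,10,11,12,13,14,15,16,17,18,19,20,21,22,23,24,25,26,27,28,29,30,31}

Answer: 8 steps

u: 0,3,6,9,12,15,18,21,24,27,30,33,36,39,42,45,48,51,54,57,60,63,66,69,72,75,78,81,84,87,90,93
p: 0,3,6,9,12,15,18,21,24,27,30,33,36,39,42,45,48,51,54,57,60,63,66,69,72,75,78,81,84,87,90,93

steps = 8; useful = 256; efficiency = 256/256 = 1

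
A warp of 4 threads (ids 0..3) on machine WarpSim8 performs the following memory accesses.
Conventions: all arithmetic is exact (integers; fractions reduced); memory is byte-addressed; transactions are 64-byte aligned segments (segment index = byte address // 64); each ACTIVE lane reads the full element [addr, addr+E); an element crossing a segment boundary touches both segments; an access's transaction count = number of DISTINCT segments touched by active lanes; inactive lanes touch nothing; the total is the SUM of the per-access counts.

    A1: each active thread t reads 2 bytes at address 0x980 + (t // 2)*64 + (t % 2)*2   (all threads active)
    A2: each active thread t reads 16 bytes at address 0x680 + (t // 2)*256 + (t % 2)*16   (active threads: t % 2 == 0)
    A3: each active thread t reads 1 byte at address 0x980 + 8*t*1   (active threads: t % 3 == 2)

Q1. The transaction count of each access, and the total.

A1: 2 transactions
A2: 2 transactions
A3: 1 transaction

Answer: 2,2,1; total 5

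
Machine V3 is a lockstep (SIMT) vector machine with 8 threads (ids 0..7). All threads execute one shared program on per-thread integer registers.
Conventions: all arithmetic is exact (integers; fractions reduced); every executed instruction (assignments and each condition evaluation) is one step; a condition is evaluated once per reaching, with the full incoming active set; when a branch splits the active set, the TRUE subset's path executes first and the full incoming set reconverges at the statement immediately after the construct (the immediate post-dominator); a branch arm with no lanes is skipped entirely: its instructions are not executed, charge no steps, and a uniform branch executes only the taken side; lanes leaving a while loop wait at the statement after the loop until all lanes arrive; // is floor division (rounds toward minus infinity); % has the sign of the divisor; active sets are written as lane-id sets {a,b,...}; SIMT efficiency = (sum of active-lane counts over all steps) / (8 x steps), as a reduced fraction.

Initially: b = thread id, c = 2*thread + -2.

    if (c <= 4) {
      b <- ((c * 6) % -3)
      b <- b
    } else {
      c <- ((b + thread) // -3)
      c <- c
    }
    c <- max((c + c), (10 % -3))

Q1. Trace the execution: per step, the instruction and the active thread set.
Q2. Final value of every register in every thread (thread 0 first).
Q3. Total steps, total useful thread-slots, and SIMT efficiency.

step 0: eval (c <= 4)                {0,1,2,3,4,5,6,7}
step 1: b <- ((c * 6) % -3)          {0,1,2,3}
step 2: b <- b                       {0,1,2,3}
step 3: c <- ((b + thread) // -3)    {4,5,6,7}
step 4: c <- c                       {4,5,6,7}
step 5: c <- max((c + c), (10 % -3)) {0,1,2,3,4,5,6,7}

Answer: 6 steps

b: 0,0,0,0,4,5,6,7
c: -2,0,4,8,-2,-2,-2,-2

steps = 6; useful = 32; efficiency = 32/48 = 2/3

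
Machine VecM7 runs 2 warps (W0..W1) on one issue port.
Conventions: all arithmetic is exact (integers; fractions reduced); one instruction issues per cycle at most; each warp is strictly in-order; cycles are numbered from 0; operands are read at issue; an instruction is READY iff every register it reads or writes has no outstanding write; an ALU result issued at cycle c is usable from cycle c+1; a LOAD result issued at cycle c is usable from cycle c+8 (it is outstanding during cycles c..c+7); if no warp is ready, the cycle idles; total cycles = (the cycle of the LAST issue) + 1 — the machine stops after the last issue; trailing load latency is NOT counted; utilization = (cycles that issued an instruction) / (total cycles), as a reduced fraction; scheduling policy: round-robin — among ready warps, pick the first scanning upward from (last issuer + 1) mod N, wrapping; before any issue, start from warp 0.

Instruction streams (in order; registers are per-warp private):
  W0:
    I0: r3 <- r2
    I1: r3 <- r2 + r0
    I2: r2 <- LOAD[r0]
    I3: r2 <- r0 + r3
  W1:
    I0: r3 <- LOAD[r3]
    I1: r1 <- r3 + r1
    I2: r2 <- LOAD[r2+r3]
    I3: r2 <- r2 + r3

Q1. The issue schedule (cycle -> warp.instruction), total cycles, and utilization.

cycle 0: W0.I0
cycle 1: W1.I0
cycle 2: W0.I1
cycle 3: W0.I2
cycle 4: idle
cycle 5: idle
cycle 6: idle
cycle 7: idle
cycle 8: idle
cycle 9: W1.I1
cycle 10: W1.I2
cycle 11: W0.I3
cycle 12: idle
cycle 13: idle
cycle 14: idle
cycle 15: idle
cycle 16: idle
cycle 17: idle
cycle 18: W1.I3

Answer: 19 cycles, utilization 8/19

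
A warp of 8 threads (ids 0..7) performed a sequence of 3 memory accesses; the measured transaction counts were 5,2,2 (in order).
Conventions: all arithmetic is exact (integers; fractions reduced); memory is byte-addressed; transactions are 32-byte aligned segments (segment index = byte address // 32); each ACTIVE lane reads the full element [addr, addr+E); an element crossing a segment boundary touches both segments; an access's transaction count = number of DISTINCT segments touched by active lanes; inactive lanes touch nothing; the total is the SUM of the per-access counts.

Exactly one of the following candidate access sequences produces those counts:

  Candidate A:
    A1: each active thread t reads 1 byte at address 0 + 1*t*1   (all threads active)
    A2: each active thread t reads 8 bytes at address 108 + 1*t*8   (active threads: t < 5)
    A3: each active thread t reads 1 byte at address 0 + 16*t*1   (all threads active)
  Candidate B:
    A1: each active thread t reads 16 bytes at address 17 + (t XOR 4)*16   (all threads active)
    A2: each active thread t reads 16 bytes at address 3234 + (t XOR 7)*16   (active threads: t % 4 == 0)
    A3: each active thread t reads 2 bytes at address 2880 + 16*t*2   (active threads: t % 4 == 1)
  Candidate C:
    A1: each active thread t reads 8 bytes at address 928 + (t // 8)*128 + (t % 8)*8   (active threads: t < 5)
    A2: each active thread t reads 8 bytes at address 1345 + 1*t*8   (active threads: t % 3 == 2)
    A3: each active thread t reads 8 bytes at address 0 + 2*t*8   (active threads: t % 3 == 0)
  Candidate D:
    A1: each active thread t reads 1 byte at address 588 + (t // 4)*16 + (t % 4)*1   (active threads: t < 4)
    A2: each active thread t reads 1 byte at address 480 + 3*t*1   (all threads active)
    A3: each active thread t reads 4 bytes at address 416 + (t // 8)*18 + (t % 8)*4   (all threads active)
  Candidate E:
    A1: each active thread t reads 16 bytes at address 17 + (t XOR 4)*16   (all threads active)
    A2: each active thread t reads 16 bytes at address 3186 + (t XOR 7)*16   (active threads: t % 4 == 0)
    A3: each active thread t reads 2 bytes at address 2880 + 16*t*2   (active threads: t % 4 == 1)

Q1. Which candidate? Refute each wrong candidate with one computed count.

A: A1 gives 1 transaction, not 5
B: A2 gives 4 transactions, not 2
C: A1 gives 2 transactions, not 5
D: A1 gives 1 transaction, not 5
E: all counts match (5,2,2)

Answer: E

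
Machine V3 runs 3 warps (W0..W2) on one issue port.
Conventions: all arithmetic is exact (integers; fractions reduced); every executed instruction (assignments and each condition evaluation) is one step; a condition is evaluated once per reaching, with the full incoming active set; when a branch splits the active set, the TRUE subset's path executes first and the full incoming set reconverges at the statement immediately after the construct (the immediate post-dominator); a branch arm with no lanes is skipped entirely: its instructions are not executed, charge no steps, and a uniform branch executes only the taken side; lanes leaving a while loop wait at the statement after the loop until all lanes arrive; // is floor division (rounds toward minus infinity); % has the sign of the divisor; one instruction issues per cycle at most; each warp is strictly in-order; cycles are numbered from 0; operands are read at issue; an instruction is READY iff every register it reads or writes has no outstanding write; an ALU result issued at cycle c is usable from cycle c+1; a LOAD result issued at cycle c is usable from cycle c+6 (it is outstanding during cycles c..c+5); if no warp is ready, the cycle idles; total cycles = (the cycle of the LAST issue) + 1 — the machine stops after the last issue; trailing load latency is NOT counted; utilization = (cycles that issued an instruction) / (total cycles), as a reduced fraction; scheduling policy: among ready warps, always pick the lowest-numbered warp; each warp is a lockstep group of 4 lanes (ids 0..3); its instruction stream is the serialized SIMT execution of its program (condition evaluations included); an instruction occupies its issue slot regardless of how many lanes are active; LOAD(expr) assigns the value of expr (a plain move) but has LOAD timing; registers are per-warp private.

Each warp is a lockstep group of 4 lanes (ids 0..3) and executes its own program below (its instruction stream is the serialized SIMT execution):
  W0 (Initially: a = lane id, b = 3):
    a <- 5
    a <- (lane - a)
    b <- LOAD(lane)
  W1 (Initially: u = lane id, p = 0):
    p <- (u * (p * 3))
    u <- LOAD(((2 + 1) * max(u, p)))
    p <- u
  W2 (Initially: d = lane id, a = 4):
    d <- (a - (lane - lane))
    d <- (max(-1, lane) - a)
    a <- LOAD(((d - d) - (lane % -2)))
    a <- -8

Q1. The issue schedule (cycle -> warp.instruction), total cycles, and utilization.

cycle 0: W0.I0
cycle 1: W0.I1
cycle 2: W0.I2
cycle 3: W1.I0
cycle 4: W1.I1
cycle 5: W2.I0
cycle 6: W2.I1
cycle 7: W2.I2
cycle 8: idle
cycle 9: idle
cycle 10: W1.I2
cycle 11: idle
cycle 12: idle
cycle 13: W2.I3

Answer: 14 cycles, utilization 5/7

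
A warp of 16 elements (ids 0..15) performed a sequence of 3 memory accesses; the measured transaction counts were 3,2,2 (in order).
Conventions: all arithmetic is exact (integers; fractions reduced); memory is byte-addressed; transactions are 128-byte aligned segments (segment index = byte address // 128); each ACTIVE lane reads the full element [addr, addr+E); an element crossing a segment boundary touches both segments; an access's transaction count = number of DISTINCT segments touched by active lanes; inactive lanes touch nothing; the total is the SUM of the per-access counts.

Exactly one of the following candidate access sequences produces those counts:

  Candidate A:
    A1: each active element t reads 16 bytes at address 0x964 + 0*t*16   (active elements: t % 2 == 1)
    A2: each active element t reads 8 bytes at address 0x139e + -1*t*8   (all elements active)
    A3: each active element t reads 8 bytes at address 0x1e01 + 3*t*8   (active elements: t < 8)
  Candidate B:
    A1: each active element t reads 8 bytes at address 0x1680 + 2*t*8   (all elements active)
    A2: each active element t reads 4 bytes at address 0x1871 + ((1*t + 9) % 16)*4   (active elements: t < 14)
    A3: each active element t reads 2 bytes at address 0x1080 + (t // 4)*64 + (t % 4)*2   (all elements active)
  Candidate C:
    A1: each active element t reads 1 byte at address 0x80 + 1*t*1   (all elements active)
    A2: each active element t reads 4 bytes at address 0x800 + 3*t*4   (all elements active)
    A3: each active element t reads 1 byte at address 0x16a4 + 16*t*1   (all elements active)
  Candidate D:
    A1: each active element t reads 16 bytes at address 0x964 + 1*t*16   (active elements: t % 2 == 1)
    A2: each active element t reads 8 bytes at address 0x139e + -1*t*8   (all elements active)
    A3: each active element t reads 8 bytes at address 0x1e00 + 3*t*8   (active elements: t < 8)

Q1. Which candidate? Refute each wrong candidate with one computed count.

A: A1 gives 1 transaction, not 3
B: A1 gives 2 transactions, not 3
C: A1 gives 1 transaction, not 3
D: all counts match (3,2,2)

Answer: D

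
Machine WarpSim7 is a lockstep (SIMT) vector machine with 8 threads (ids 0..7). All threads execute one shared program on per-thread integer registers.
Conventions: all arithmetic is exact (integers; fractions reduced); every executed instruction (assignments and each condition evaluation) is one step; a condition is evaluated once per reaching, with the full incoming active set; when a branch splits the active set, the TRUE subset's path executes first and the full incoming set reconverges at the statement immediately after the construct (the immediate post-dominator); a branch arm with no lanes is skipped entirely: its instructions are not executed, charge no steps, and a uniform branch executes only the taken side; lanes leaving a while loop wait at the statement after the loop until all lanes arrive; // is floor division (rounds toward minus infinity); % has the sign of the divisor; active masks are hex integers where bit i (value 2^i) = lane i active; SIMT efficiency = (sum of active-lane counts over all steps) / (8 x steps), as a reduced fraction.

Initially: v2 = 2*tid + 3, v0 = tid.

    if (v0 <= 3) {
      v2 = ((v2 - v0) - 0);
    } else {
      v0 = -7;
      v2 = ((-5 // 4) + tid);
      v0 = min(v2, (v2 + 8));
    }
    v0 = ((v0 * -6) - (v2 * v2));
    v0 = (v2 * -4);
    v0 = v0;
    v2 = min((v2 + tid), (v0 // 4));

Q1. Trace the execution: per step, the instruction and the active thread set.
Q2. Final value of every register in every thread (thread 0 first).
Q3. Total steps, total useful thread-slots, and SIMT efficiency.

step 0: eval (v0 <= 3)               0xff
step 1: v2 <- ((v2 - v0) - 0)        0x0f
step 2: v0 <- -7                     0xf0
step 3: v2 <- ((-5 // 4) + tid)      0xf0
step 4: v0 <- min(v2, (v2 + 8))      0xf0
step 5: v0 <- ((v0 * -6) - (v2 * v2)) 0xff
step 6: v0 <- (v2 * -4)              0xff
step 7: v0 <- v0                     0xff
step 8: v2 <- min((v2 + tid), (v0 // 4)) 0xff

Answer: 9 steps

v2: -3,-4,-5,-6,-2,-3,-4,-5
v0: -12,-16,-20,-24,-8,-12,-16,-20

steps = 9; useful = 56; efficiency = 56/72 = 7/9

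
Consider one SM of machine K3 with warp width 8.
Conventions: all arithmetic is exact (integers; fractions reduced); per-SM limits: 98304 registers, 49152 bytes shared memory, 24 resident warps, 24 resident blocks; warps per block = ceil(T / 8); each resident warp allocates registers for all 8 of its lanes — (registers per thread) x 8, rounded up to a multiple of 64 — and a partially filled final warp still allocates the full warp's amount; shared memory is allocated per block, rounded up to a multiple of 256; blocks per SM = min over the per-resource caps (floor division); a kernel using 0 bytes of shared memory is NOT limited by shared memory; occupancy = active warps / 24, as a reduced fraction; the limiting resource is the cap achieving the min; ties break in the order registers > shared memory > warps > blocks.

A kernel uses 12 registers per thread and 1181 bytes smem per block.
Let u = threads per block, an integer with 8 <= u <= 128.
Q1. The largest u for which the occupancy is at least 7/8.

Answer: u = 96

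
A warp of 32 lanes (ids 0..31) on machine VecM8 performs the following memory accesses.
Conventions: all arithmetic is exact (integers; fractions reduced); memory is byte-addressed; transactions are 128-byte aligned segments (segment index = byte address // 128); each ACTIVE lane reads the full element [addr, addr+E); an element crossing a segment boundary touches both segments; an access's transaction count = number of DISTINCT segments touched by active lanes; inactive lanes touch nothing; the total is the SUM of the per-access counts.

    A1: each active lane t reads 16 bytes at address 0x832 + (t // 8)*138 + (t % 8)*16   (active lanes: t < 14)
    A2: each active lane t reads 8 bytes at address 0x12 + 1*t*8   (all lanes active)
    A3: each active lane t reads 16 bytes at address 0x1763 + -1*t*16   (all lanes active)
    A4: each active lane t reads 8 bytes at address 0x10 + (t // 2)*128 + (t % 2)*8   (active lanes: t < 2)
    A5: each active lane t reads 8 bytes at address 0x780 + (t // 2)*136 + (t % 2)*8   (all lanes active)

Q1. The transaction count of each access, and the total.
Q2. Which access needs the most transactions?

A1: 3 transactions
A2: 3 transactions
A3: 5 transactions
A4: 1 transaction
A5: 17 transactions

Answer: 3,3,5,1,17; total 29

Answer: A5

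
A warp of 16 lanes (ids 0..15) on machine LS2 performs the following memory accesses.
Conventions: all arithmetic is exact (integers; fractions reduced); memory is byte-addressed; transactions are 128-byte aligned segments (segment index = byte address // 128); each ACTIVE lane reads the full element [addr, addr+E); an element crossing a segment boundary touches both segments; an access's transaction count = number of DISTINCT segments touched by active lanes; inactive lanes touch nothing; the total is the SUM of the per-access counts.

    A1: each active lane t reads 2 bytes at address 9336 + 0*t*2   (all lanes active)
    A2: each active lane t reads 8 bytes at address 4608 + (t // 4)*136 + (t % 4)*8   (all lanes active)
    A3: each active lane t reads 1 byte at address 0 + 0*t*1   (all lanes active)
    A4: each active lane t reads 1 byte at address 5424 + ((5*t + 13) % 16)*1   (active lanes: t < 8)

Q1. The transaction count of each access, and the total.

A1: 1 transaction
A2: 4 transactions
A3: 1 transaction
A4: 1 transaction

Answer: 1,4,1,1; total 7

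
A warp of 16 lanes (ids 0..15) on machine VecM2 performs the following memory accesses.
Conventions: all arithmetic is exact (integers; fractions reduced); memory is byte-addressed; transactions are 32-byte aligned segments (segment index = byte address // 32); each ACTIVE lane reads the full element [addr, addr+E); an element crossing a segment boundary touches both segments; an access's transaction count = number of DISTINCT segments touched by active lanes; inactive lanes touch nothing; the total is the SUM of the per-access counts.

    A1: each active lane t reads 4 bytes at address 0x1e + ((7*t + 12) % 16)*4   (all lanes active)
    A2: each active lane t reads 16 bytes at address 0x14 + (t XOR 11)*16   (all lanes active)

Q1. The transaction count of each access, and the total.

A1: 3 transactions
A2: 9 transactions

Answer: 3,9; total 12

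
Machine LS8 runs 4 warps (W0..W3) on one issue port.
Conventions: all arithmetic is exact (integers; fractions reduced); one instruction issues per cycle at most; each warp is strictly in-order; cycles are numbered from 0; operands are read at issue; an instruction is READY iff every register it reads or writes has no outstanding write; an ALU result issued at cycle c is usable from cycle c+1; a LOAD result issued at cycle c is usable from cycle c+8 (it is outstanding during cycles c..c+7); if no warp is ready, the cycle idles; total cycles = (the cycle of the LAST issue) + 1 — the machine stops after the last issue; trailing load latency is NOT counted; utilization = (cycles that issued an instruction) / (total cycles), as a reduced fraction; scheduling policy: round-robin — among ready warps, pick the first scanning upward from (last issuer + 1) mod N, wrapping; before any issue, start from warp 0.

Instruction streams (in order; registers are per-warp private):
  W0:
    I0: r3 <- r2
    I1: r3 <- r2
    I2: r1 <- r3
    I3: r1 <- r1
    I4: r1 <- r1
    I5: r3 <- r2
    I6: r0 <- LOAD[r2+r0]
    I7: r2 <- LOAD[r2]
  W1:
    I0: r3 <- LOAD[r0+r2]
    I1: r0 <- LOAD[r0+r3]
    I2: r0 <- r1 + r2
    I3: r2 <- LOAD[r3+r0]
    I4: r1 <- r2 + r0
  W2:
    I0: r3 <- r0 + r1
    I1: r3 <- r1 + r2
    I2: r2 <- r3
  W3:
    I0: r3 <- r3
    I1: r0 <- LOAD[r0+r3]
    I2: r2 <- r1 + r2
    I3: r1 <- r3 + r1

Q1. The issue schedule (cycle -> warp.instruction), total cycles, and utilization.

cycle 0: W0.I0
cycle 1: W1.I0
cycle 2: W2.I0
cycle 3: W3.I0
cycle 4: W0.I1
cycle 5: W2.I1
cycle 6: W3.I1
cycle 7: W0.I2
cycle 8: W2.I2
cycle 9: W3.I2
cycle 10: W0.I3
cycle 11: W1.I1
cycle 12: W3.I3
cycle 13: W0.I4
cycle 14: W0.I5
cycle 15: W0.I6
cycle 16: W0.I7
cycle 17: idle
cycle 18: idle
cycle 19: W1.I2
cycle 20: W1.I3
cycle 21: idle
cycle 22: idle
cycle 23: idle
cycle 24: idle
cycle 25: idle
cycle 26: idle
cycle 27: idle
cycle 28: W1.I4

Answer: 29 cycles, utilization 20/29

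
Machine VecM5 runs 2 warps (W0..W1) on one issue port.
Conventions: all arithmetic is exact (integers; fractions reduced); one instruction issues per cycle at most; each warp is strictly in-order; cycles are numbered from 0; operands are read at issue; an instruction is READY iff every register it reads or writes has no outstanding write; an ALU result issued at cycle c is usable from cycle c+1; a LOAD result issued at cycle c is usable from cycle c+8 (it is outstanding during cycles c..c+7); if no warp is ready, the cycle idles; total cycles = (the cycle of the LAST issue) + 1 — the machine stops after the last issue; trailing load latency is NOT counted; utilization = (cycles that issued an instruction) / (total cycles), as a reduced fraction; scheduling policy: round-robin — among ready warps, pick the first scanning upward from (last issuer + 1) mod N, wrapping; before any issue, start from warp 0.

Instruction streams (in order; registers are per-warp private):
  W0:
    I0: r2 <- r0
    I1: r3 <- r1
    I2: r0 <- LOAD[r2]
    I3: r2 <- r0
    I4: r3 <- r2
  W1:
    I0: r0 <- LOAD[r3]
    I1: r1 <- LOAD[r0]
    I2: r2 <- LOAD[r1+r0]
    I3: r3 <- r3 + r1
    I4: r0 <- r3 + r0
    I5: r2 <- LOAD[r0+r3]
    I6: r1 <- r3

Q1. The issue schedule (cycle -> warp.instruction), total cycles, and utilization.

cycle 0: W0.I0
cycle 1: W1.I0
cycle 2: W0.I1
cycle 3: W0.I2
cycle 4: idle
cycle 5: idle
cycle 6: idle
cycle 7: idle
cycle 8: idle
cycle 9: W1.I1
cycle 10: idle
cycle 11: W0.I3
cycle 12: W0.I4
cycle 13: idle
cycle 14: idle
cycle 15: idle
cycle 16: idle
cycle 17: W1.I2
cycle 18: W1.I3
cycle 19: W1.I4
cycle 20: idle
cycle 21: idle
cycle 22: idle
cycle 23: idle
cycle 24: idle
cycle 25: W1.I5
cycle 26: W1.I6

Answer: 27 cycles, utilization 4/9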